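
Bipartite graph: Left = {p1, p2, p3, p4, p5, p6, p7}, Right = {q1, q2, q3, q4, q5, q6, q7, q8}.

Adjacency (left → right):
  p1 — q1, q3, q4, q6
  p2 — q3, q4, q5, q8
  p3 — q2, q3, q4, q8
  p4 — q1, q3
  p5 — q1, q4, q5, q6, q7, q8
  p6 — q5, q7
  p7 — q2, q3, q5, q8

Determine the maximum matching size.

One maximum matching: p1-q6, p2-q4, p3-q2, p4-q3, p5-q7, p6-q5, p7-q8.
All 7 left vertices are matched, so no larger matching exists.

7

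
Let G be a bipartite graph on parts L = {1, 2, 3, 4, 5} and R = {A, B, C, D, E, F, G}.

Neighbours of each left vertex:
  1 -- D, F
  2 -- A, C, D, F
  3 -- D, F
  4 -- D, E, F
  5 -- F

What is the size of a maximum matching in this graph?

4

One maximum matching: 1–D, 2–C, 3–F, 4–E.
The set {1, 3, 5} has only 2 neighbours ({D, F}), so by Hall's theorem at most 4 of the 5 left vertices can be matched.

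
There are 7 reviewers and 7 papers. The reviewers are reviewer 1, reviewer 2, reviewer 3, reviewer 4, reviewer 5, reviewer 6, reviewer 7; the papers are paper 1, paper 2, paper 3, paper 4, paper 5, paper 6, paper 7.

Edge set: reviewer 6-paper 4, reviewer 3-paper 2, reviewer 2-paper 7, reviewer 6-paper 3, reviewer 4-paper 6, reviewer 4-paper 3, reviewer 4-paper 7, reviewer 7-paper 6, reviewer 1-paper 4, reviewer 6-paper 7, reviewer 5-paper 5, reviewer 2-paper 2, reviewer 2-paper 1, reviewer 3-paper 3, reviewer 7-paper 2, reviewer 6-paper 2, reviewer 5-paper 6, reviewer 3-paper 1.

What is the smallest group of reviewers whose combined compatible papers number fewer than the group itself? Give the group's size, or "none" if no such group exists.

A matching saturating every reviewer exists, for instance reviewer 1→paper 4, reviewer 2→paper 1, reviewer 3→paper 3, reviewer 4→paper 7, reviewer 5→paper 5, reviewer 6→paper 2, reviewer 7→paper 6.
By Hall's marriage theorem, this means |N(S)| ≥ |S| for every subset S, so no violating subset exists.

none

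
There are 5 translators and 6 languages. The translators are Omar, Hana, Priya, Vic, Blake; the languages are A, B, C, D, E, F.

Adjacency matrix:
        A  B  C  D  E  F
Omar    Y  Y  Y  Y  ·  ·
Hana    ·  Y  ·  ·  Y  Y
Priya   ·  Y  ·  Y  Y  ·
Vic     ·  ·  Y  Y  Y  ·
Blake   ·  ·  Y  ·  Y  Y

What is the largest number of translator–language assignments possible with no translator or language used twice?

5

For example, pair Omar–B, Hana–F, Priya–D, Vic–C, Blake–E.
All 5 translators are matched, so no larger matching exists.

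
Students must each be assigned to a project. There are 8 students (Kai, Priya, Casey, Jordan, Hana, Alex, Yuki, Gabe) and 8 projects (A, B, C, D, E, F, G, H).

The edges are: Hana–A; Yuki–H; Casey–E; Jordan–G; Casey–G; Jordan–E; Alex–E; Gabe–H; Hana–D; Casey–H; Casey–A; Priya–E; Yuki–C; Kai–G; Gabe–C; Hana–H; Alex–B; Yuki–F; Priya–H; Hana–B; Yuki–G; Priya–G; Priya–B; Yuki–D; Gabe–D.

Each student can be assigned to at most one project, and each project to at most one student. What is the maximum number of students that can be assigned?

8

A valid assignment of size 8: Kai-G, Priya-H, Casey-A, Jordan-E, Hana-D, Alex-B, Yuki-F, Gabe-C.
All 8 students are matched, so no larger matching exists.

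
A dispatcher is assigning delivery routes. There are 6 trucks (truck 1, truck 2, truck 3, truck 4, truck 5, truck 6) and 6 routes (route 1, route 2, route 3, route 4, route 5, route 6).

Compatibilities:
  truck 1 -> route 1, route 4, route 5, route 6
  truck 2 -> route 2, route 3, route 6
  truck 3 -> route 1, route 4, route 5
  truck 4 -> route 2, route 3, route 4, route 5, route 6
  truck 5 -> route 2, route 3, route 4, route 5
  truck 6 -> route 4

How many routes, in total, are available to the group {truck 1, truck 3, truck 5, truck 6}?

6

The union of neighbours of {truck 1, truck 3, truck 5, truck 6} is {route 1, route 2, route 3, route 4, route 5, route 6}, which has 6 elements.
Since |N(S)| = 6 ≥ |S| = 4, Hall's condition holds for this subset.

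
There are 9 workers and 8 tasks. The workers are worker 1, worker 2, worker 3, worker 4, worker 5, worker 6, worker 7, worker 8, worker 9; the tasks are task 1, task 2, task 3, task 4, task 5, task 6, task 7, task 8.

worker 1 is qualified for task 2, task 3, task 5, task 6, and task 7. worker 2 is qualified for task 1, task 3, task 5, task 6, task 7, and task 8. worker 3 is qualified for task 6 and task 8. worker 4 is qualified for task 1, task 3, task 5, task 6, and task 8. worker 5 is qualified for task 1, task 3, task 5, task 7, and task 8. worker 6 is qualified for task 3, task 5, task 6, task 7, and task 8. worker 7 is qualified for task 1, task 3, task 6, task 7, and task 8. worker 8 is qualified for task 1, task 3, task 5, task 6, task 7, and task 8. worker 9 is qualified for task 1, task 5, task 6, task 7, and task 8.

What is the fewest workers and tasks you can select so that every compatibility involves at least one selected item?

7

A maximum matching has 7 edges (e.g. worker 1–task 2, worker 2–task 3, worker 3–task 6, worker 4–task 5, worker 5–task 1, worker 6–task 7, worker 7–task 8).
By König's theorem the minimum vertex cover has the same size. One such cover is {worker 1, task 1, task 3, task 5, task 6, task 7, task 8}.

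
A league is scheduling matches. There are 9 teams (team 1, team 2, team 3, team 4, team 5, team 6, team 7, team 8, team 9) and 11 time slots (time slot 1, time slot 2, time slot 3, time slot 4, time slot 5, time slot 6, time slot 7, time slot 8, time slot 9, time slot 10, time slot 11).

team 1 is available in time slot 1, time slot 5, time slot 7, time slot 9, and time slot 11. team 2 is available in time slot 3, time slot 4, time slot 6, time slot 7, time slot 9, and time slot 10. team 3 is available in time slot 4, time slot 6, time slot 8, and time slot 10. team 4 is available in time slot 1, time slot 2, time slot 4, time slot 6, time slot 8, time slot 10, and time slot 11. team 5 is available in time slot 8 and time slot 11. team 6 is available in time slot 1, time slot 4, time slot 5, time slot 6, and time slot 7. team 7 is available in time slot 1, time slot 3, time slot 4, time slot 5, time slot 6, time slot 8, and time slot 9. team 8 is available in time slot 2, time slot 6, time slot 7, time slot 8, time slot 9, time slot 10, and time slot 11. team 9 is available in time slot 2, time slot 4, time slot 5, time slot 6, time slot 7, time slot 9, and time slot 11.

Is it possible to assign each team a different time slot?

For example, pair team 1→time slot 9, team 2→time slot 4, team 3→time slot 10, team 4→time slot 1, team 5→time slot 11, team 6→time slot 6, team 7→time slot 8, team 8→time slot 7, team 9→time slot 5.
All 9 teams are covered.

Yes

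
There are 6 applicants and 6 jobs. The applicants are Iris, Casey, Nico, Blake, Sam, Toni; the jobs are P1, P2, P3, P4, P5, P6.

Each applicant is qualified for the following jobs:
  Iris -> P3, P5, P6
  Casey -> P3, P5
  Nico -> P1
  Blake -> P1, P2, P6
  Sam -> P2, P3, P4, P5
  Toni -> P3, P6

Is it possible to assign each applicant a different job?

One maximum matching: Iris-P5, Casey-P3, Nico-P1, Blake-P2, Sam-P4, Toni-P6.
All 6 applicants are covered.

Yes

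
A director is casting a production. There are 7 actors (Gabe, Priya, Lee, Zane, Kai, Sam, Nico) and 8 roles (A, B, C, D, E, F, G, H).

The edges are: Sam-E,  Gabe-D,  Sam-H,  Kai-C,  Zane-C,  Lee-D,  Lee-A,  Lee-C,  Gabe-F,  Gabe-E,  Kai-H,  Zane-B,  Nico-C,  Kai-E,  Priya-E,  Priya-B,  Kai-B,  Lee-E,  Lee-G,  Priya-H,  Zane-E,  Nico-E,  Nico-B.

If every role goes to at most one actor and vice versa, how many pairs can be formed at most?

6

One maximum matching: Gabe→D, Priya→H, Lee→G, Zane→B, Kai→C, Sam→E.
The set {Priya, Zane, Kai, Sam, Nico} has only 4 neighbours ({B, C, E, H}), so by Hall's theorem at most 6 of the 7 actors can be matched.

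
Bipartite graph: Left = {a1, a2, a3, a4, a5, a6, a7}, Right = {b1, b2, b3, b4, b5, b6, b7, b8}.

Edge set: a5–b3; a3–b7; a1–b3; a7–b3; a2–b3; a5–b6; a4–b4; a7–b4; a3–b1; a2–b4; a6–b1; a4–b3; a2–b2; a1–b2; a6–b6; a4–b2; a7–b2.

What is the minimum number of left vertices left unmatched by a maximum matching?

One maximum matching: a1-b2, a2-b4, a3-b7, a4-b3, a5-b6, a6-b1.
The set {a1, a2, a4, a7} has only 3 neighbours ({b2, b3, b4}), so by Hall's theorem at most 6 of the 7 left vertices can be matched.
That matches 6 of the 7, leaving 1 unmatched; no matching can do better.

1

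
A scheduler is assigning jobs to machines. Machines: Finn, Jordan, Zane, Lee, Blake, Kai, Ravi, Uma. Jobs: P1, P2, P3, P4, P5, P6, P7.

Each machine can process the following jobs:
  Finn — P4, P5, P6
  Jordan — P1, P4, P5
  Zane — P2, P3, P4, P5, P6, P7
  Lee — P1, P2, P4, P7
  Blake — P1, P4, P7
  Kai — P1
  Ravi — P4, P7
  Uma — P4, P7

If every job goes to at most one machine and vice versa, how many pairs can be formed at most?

7

A valid assignment of size 7: Finn→P6, Jordan→P5, Zane→P3, Lee→P2, Blake→P4, Kai→P1, Ravi→P7.
The set {Blake, Kai, Ravi, Uma} has only 3 neighbours ({P1, P4, P7}), so by Hall's theorem at most 7 of the 8 machines can be matched.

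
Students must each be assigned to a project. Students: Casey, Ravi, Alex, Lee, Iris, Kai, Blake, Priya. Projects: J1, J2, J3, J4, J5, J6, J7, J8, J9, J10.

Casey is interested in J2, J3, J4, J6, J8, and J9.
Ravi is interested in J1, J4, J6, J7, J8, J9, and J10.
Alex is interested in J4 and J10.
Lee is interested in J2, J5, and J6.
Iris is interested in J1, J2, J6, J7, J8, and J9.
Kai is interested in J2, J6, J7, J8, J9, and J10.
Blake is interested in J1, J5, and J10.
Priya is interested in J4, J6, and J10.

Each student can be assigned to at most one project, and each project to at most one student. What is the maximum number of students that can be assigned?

8

A valid assignment of size 8: Casey–J3, Ravi–J7, Alex–J4, Lee–J5, Iris–J2, Kai–J9, Blake–J10, Priya–J6.
All 8 students are matched, so no larger matching exists.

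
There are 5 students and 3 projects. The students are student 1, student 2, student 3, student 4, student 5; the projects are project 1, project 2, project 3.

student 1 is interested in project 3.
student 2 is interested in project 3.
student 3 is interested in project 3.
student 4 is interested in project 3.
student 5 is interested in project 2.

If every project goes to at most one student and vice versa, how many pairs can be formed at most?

A valid assignment of size 2: student 1→project 3, student 5→project 2.
The set {student 1, student 2, student 3, student 4} has only 1 neighbour ({project 3}), so by Hall's theorem at most 2 of the 5 students can be matched.

2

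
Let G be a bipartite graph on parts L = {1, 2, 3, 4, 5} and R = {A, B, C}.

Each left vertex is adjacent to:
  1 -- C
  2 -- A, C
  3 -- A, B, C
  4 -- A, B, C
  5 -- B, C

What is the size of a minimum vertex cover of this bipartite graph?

The 3 edges 1–C, 2–A, 3–B form a matching, so any vertex cover needs at least 3 vertices (one per matched edge).
Conversely {A, B, C} meets every edge and has exactly 3 vertices, so 3 is optimal.

3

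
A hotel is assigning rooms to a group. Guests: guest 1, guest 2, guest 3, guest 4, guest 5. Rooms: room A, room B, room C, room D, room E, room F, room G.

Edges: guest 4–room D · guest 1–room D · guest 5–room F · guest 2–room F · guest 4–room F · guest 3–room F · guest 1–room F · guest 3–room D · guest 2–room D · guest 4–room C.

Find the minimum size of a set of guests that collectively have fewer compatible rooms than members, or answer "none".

Take S = {guest 1, guest 2, guest 3}. Its neighbourhood is {room D, room F}, so |N(S)| = 2 < |S| = 3.
Every subset of size less than 3 has at least as many neighbours as members, so 3 is the minimum.

3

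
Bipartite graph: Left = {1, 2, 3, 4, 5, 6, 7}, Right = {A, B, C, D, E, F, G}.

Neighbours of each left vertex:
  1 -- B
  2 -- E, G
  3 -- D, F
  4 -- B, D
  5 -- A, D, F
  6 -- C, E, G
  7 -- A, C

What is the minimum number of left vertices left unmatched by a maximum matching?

0

For example, pair 1–B, 2–G, 3–F, 4–D, 5–A, 6–E, 7–C.
This saturates every left vertex, so 7 is the maximum.
That matches 7 of the 7, leaving 0 unmatched; no matching can do better.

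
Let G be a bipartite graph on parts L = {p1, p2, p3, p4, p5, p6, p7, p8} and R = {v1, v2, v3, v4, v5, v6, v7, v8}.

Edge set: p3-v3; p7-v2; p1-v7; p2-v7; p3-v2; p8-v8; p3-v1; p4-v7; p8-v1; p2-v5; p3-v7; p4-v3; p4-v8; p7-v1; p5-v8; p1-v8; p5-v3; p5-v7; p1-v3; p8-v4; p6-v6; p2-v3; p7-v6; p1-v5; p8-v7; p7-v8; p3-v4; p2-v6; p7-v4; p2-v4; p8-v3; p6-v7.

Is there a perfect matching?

Yes

A valid assignment of size 8: p1-v5, p2-v4, p3-v2, p4-v7, p5-v8, p6-v6, p7-v1, p8-v3.
Every left vertex is matched, so this is a perfect matching.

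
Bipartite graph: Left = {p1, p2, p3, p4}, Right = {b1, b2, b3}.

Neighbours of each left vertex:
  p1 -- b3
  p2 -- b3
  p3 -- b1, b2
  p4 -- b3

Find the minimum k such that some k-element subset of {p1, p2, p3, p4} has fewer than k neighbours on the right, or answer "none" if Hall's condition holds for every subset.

Take S = {p1, p2}. Its neighbourhood is {b3}, so |N(S)| = 1 < |S| = 2.
No single vertex violates Hall's condition since each has at least one neighbour, so 2 is the minimum.

2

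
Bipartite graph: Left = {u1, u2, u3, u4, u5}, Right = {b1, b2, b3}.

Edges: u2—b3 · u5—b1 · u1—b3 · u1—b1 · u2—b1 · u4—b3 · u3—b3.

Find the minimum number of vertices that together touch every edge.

{b1, b3} is a vertex cover of size 2: every edge has an endpoint in this set.
No smaller cover exists because u1–b1, u2–b3 is a matching of size 2, and a cover must include an endpoint of each of these disjoint edges (König's theorem).

2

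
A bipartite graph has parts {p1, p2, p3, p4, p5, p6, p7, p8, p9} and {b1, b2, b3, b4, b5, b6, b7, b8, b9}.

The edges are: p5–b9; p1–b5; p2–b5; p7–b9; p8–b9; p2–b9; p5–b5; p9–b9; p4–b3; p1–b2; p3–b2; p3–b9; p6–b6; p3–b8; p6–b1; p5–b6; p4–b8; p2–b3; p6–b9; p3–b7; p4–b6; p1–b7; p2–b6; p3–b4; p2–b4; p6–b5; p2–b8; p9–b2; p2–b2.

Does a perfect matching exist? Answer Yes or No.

No

The set {p7, p8} has only 1 neighbour ({b9}), so by Hall's theorem at most 8 of the 9 left vertices can be matched.
Hence no matching covers every left vertex.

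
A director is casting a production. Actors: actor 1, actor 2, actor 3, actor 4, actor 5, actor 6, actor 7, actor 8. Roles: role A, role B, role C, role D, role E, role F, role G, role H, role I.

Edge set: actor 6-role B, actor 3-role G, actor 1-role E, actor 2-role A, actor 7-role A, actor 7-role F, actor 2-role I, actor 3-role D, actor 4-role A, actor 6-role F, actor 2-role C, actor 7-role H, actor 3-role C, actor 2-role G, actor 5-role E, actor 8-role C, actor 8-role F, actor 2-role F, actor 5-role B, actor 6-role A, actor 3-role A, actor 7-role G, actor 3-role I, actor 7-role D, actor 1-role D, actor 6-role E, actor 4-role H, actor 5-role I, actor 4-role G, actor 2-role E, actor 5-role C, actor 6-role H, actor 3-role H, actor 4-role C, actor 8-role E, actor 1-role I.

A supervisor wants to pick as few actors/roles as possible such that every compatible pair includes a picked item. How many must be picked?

8

The 8 edges actor 1–role D, actor 2–role C, actor 3–role H, actor 4–role A, actor 5–role E, actor 6–role B, actor 7–role G, actor 8–role F form a matching, so any vertex cover needs at least 8 vertices (one per matched edge).
Conversely {actor 1, actor 2, actor 3, actor 4, actor 5, actor 6, actor 7, actor 8} meets every edge and has exactly 8 vertices, so 8 is optimal.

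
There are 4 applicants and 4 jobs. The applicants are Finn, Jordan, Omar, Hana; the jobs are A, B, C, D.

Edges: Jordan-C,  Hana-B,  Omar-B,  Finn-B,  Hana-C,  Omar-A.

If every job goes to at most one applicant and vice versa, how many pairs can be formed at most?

A valid assignment of size 3: Finn→B, Jordan→C, Omar→A.
The set {Finn, Jordan, Hana} has only 2 neighbours ({B, C}), so by Hall's theorem at most 3 of the 4 applicants can be matched.

3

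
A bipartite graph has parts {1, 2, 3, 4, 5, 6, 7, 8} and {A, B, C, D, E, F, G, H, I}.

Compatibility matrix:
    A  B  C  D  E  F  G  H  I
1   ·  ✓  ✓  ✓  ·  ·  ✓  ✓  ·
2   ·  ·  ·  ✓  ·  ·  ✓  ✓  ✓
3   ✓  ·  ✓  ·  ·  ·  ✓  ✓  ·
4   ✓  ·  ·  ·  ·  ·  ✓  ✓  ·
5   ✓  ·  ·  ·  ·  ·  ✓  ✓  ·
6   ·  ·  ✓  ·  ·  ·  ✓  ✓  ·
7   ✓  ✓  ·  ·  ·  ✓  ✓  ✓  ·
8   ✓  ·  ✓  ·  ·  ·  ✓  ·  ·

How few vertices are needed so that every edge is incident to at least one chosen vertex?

7

The 7 edges 1–D, 2–I, 3–G, 4–A, 5–H, 6–C, 7–B form a matching, so any vertex cover needs at least 7 vertices (one per matched edge).
Conversely {1, 2, 7, A, C, G, H} meets every edge and has exactly 7 vertices, so 7 is optimal.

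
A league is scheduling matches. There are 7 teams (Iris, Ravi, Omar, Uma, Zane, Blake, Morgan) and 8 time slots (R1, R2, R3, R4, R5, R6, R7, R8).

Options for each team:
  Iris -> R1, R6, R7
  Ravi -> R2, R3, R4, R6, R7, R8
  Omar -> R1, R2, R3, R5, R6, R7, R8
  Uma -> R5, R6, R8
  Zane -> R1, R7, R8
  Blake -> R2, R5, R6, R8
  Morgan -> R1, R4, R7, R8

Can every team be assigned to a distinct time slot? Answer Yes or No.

Yes

A valid assignment of size 7: Iris-R1, Ravi-R2, Omar-R3, Uma-R6, Zane-R8, Blake-R5, Morgan-R7.
Every team is matched, so this matching saturates all of them.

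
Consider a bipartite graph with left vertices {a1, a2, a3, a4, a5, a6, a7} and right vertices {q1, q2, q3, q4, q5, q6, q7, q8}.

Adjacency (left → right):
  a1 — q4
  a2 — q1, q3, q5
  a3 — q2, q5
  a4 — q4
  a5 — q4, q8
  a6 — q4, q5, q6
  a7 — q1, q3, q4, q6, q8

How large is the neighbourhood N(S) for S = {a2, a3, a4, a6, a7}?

The union of neighbours of {a2, a3, a4, a6, a7} is {q1, q2, q3, q4, q5, q6, q8}, which has 7 elements.
Since |N(S)| = 7 ≥ |S| = 5, Hall's condition holds for this subset.

7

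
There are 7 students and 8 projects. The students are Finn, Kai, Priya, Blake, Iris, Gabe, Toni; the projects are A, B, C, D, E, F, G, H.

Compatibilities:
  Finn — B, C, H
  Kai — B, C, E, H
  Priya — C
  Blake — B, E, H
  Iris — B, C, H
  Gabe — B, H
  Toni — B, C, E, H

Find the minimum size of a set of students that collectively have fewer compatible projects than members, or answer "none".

4

Take S = {Finn, Priya, Iris, Gabe}. Its neighbourhood is {B, C, H}, so |N(S)| = 3 < |S| = 4.
Every subset of size less than 4 has at least as many neighbours as members, so 4 is the minimum.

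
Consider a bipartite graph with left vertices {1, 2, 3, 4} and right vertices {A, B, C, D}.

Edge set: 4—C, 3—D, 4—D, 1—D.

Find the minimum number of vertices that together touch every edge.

{4, D} is a vertex cover of size 2: every edge has an endpoint in this set.
No smaller cover exists because 1–D, 4–C is a matching of size 2, and a cover must include an endpoint of each of these disjoint edges (König's theorem).

2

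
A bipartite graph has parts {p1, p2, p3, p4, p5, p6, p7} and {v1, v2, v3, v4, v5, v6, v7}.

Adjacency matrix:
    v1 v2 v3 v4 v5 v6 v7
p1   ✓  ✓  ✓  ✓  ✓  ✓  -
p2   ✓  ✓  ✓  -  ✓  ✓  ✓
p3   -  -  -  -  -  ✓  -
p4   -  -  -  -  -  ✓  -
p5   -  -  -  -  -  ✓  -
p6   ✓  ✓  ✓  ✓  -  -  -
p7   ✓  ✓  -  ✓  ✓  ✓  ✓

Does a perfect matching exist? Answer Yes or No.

No

The set {p3, p4, p5} has only 1 neighbour ({v6}), so by Hall's theorem at most 5 of the 7 left vertices can be matched.
Hence no matching covers every left vertex.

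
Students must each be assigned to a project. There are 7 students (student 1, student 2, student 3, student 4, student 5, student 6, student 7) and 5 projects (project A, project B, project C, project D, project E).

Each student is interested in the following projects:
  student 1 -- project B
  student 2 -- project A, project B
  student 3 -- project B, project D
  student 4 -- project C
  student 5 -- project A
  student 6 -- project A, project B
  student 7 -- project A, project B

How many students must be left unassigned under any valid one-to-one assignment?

A valid assignment of size 4: student 1→project B, student 2→project A, student 3→project D, student 4→project C.
The set {student 1, student 2, student 5, student 6, student 7} has only 2 neighbours ({project A, project B}), so by Hall's theorem at most 4 of the 7 students can be matched.
That matches 4 of the 7, leaving 3 unmatched; no matching can do better.

3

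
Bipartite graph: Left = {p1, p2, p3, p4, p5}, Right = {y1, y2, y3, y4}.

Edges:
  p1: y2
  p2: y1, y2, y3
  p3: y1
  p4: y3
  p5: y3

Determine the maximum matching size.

3

A valid assignment of size 3: p1→y2, p2→y3, p3→y1.
The set {p1, p2, p3, p4, p5} has only 3 neighbours ({y1, y2, y3}), so by Hall's theorem at most 3 of the 5 left vertices can be matched.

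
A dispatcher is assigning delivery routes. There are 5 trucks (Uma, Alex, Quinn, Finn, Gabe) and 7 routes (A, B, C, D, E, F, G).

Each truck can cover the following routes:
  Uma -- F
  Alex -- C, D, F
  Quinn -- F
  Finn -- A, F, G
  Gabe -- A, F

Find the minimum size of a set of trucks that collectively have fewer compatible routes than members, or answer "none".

2

Take S = {Uma, Quinn}. Its neighbourhood is {F}, so |N(S)| = 1 < |S| = 2.
No single vertex violates Hall's condition since each has at least one neighbour, so 2 is the minimum.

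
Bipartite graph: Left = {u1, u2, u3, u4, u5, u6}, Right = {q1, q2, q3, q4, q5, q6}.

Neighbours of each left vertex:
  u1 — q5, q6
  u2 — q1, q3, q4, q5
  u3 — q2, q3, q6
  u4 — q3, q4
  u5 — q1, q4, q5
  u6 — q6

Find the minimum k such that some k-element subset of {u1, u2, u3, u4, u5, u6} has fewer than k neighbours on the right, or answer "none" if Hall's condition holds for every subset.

none

A matching saturating every left vertex exists, for instance u1→q5, u2→q4, u3→q2, u4→q3, u5→q1, u6→q6.
By Hall's marriage theorem, this means |N(S)| ≥ |S| for every subset S, so no violating subset exists.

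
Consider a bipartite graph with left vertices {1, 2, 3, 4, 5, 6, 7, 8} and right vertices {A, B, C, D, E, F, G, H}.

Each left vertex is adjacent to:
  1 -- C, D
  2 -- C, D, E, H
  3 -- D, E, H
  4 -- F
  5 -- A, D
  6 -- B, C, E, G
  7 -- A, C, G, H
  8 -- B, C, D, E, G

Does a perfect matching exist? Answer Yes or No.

One maximum matching: 1→D, 2→E, 3→H, 4→F, 5→A, 6→B, 7→C, 8→G.
All 8 left vertices are covered.

Yes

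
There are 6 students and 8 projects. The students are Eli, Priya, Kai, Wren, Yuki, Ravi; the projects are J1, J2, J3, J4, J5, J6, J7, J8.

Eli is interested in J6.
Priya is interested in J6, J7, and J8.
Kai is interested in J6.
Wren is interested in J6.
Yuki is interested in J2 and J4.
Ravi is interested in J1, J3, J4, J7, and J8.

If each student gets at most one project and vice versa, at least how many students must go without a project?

For example, pair Eli–J6, Priya–J8, Yuki–J2, Ravi–J7.
The set {Eli, Kai, Wren} has only 1 neighbour ({J6}), so by Hall's theorem at most 4 of the 6 students can be matched.
That matches 4 of the 6, leaving 2 unmatched; no matching can do better.

2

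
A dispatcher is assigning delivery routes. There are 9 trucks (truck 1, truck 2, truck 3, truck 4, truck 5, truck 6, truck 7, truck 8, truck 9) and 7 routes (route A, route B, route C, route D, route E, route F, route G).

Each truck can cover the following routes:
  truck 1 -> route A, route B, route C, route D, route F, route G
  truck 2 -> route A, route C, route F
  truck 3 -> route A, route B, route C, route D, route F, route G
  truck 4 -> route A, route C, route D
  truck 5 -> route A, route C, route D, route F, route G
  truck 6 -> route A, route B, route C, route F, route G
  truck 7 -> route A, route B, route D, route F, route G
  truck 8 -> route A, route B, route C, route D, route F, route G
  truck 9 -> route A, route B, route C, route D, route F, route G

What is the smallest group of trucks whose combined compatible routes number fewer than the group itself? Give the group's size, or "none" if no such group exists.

7

Take S = {truck 1, truck 2, truck 3, truck 4, truck 5, truck 6, truck 7}. Its neighbourhood is {route A, route B, route C, route D, route F, route G}, so |N(S)| = 6 < |S| = 7.
Every subset of size less than 7 has at least as many neighbours as members, so 7 is the minimum.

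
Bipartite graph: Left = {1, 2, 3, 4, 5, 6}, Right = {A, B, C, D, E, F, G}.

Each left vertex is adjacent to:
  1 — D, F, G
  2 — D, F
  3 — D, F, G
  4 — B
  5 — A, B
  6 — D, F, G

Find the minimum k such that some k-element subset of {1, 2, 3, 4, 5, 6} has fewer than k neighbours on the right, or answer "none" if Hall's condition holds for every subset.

Take S = {1, 2, 3, 6}. Its neighbourhood is {D, F, G}, so |N(S)| = 3 < |S| = 4.
Every subset of size less than 4 has at least as many neighbours as members, so 4 is the minimum.

4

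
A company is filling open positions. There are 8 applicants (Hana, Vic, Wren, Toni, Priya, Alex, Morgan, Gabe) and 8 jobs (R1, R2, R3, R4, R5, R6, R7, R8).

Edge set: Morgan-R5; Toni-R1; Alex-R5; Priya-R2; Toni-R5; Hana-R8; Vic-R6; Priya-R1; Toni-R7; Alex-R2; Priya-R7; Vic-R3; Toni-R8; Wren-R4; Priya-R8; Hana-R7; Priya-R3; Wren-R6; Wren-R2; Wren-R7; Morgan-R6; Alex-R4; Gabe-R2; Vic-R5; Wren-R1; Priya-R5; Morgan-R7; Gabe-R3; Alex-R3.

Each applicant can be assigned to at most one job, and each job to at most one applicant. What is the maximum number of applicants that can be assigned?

8

One maximum matching: Hana→R8, Vic→R5, Wren→R6, Toni→R1, Priya→R2, Alex→R4, Morgan→R7, Gabe→R3.
This saturates every applicant, so 8 is the maximum.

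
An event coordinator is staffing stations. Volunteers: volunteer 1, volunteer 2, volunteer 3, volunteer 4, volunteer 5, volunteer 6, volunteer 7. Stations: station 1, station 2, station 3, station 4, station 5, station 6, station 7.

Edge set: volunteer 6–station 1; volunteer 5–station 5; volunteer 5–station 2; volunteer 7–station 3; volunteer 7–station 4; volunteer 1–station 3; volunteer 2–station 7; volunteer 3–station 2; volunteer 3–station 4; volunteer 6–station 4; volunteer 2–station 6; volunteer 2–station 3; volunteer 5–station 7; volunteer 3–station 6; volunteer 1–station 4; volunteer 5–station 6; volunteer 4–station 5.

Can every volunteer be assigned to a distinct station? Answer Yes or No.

One maximum matching: volunteer 1–station 4, volunteer 2–station 6, volunteer 3–station 2, volunteer 4–station 5, volunteer 5–station 7, volunteer 6–station 1, volunteer 7–station 3.
Every volunteer is matched, so this is a perfect matching.

Yes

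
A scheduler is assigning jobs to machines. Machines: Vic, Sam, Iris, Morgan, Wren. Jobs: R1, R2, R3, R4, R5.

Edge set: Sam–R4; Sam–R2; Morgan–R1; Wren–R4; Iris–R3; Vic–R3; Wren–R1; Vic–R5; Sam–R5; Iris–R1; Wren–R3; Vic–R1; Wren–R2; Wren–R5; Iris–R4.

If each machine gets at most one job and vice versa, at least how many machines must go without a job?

One maximum matching: Vic→R5, Sam→R2, Iris→R4, Morgan→R1, Wren→R3.
This saturates every machine, so 5 is the maximum.
That matches 5 of the 5, leaving 0 unmatched; no matching can do better.

0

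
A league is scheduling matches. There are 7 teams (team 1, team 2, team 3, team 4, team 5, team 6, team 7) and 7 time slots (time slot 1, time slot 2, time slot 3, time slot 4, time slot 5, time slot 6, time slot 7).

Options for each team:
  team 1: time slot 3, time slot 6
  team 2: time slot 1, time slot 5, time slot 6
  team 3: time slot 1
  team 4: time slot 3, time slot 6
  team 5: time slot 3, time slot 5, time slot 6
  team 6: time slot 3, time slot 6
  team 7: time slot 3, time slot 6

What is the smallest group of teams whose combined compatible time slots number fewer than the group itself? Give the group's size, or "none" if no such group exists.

3

Take S = {team 1, team 4, team 6}. Its neighbourhood is {time slot 3, time slot 6}, so |N(S)| = 2 < |S| = 3.
Every subset of size less than 3 has at least as many neighbours as members, so 3 is the minimum.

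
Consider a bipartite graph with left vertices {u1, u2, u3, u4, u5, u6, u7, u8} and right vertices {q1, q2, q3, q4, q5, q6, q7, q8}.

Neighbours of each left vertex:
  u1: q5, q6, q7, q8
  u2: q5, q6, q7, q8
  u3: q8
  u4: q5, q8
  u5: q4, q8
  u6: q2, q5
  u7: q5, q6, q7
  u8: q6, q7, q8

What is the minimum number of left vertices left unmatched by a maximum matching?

2

For example, pair u1–q7, u2–q6, u3–q8, u4–q5, u5–q4, u6–q2.
The set {u1, u2, u3, u4, u7, u8} has only 4 neighbours ({q5, q6, q7, q8}), so by Hall's theorem at most 6 of the 8 left vertices can be matched.
That matches 6 of the 8, leaving 2 unmatched; no matching can do better.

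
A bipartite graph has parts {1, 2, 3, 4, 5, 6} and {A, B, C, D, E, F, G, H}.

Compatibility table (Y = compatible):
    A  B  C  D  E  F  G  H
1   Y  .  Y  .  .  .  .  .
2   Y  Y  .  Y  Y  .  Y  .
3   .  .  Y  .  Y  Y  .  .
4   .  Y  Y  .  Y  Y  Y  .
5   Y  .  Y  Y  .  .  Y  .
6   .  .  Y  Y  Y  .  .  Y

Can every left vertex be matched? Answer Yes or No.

For example, pair 1→A, 2→B, 3→F, 4→G, 5→C, 6→E.
Every left vertex is matched, so this matching saturates all of them.

Yes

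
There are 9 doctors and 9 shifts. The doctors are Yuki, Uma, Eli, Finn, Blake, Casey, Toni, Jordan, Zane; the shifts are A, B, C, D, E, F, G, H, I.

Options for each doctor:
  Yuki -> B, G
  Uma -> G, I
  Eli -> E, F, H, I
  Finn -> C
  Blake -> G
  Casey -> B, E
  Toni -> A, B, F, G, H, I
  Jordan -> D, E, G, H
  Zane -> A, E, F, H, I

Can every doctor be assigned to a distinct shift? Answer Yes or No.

One maximum matching: Yuki→B, Uma→I, Eli→F, Finn→C, Blake→G, Casey→E, Toni→H, Jordan→D, Zane→A.
Every doctor is matched, so this is a perfect matching.

Yes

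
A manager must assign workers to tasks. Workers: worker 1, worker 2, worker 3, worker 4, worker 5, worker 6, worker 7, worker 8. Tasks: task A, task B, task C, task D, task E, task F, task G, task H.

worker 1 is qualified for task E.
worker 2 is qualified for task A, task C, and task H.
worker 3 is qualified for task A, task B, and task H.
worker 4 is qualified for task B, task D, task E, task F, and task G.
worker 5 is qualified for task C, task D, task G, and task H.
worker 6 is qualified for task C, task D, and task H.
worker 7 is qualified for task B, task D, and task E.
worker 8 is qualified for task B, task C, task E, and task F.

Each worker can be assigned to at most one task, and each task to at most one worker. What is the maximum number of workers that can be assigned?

8

One maximum matching: worker 1-task E, worker 2-task C, worker 3-task A, worker 4-task D, worker 5-task G, worker 6-task H, worker 7-task B, worker 8-task F.
All 8 workers are matched, so no larger matching exists.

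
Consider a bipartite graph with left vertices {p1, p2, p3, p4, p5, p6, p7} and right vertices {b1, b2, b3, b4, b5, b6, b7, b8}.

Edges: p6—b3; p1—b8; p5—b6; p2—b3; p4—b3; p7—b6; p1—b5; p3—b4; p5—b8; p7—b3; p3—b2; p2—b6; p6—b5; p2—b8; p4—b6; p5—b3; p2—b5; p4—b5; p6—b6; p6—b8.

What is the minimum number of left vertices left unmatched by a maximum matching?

2

A valid assignment of size 5: p1→b5, p2→b8, p3→b4, p4→b6, p5→b3.
The set {p1, p2, p4, p5, p6, p7} has only 4 neighbours ({b3, b5, b6, b8}), so by Hall's theorem at most 5 of the 7 left vertices can be matched.
That matches 5 of the 7, leaving 2 unmatched; no matching can do better.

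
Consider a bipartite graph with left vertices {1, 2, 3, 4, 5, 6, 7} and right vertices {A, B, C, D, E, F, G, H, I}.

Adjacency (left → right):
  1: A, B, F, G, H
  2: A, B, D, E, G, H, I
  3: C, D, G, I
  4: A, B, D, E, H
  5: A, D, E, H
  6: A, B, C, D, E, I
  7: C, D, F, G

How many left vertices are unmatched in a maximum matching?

For example, pair 1→H, 2→G, 3→C, 4→E, 5→D, 6→A, 7→F.
This saturates every left vertex, so 7 is the maximum.
That matches 7 of the 7, leaving 0 unmatched; no matching can do better.

0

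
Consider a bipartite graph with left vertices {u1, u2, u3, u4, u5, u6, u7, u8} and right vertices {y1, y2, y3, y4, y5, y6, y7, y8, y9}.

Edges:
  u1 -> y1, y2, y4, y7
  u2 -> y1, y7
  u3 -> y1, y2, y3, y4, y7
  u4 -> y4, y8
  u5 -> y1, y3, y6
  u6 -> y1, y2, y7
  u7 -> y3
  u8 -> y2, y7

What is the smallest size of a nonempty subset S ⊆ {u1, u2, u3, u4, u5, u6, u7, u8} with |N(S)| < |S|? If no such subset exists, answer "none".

6

Take S = {u1, u2, u3, u6, u7, u8}. Its neighbourhood is {y1, y2, y3, y4, y7}, so |N(S)| = 5 < |S| = 6.
Every subset of size less than 6 has at least as many neighbours as members, so 6 is the minimum.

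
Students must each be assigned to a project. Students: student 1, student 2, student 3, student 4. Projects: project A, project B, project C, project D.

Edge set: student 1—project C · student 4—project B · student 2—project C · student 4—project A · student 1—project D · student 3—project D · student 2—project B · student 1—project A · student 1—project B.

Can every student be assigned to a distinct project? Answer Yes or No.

Yes

One maximum matching: student 1–project C, student 2–project B, student 3–project D, student 4–project A.
All 4 students are covered.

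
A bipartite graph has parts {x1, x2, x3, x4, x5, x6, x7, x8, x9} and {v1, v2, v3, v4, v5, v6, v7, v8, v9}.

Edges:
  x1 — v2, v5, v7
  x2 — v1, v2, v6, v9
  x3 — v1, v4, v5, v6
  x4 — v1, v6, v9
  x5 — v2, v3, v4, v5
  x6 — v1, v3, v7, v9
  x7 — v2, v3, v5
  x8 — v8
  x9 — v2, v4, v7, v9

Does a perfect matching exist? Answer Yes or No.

A valid assignment of size 9: x1-v5, x2-v1, x3-v6, x4-v9, x5-v4, x6-v7, x7-v3, x8-v8, x9-v2.
Every left vertex is matched, so this is a perfect matching.

Yes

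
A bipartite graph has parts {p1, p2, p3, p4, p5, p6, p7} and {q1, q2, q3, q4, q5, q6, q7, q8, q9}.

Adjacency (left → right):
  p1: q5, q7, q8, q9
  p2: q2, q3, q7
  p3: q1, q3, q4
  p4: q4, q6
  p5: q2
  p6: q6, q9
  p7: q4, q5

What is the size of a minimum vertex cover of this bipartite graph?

A maximum matching has 7 edges (e.g. p1–q8, p2–q7, p3–q4, p4–q6, p5–q2, p6–q9, p7–q5).
By König's theorem the minimum vertex cover has the same size. One such cover is {p1, p2, p3, p4, p5, p6, p7}.

7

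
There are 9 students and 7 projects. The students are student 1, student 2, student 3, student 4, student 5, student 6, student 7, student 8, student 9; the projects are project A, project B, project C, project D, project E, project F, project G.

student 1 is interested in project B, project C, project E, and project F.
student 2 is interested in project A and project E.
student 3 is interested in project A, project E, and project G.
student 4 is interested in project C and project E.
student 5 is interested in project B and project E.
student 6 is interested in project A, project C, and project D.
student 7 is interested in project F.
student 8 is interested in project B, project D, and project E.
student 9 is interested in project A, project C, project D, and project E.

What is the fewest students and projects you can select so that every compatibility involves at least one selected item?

7

A maximum matching has 7 edges (e.g. student 1–project E, student 2–project A, student 3–project G, student 4–project C, student 5–project B, student 6–project D, student 7–project F).
By König's theorem the minimum vertex cover has the same size. One such cover is {student 3, project A, project B, project C, project D, project E, project F}.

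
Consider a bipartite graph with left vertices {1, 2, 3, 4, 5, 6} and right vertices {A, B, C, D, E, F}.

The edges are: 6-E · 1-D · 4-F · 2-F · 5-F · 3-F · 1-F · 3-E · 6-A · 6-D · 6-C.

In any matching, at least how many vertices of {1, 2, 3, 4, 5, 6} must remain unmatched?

2

A valid assignment of size 4: 1–D, 2–F, 3–E, 6–C.
The set {2, 4, 5} has only 1 neighbour ({F}), so by Hall's theorem at most 4 of the 6 left vertices can be matched.
That matches 4 of the 6, leaving 2 unmatched; no matching can do better.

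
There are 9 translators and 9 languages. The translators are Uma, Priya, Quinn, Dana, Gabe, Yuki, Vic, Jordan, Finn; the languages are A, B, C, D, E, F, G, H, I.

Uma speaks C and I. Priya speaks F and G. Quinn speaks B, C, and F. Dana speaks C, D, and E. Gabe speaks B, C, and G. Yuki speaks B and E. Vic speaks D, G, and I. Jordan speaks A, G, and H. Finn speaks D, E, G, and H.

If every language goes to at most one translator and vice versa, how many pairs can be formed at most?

One maximum matching: Uma–I, Priya–F, Quinn–B, Dana–D, Gabe–C, Yuki–E, Vic–G, Jordan–A, Finn–H.
All 9 translators are matched, so no larger matching exists.

9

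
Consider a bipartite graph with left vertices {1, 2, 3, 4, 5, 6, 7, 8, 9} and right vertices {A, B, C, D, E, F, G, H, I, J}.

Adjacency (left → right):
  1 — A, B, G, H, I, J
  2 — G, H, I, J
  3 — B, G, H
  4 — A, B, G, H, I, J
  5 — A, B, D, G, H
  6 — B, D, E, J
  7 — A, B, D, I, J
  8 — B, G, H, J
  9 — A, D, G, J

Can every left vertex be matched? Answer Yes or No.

The set {1, 2, 3, 4, 5, 7, 8, 9} has only 7 neighbours ({A, B, D, G, H, I, J}), so by Hall's theorem at most 8 of the 9 left vertices can be matched.
Hence no matching covers every left vertex.

No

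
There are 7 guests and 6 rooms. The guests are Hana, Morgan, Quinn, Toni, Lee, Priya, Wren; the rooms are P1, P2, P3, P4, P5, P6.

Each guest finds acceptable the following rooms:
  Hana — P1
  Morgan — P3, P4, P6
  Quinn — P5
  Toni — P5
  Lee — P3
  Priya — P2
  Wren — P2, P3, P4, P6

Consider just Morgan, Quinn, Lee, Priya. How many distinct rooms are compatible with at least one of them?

5

The union of neighbours of {Morgan, Quinn, Lee, Priya} is {P2, P3, P4, P5, P6}, which has 5 elements.
Since |N(S)| = 5 ≥ |S| = 4, Hall's condition holds for this subset.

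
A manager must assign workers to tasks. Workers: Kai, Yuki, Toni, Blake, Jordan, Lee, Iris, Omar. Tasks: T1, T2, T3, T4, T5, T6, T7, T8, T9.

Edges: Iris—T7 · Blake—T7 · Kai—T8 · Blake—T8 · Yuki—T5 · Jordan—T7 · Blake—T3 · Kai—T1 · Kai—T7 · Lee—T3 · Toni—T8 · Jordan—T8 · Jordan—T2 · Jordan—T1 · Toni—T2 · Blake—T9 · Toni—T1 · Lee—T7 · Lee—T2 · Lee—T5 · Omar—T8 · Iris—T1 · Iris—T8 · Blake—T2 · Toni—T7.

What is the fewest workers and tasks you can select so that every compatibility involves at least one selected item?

{Yuki, Blake, Lee, T1, T2, T7, T8} is a vertex cover of size 7: every edge has an endpoint in this set.
No smaller cover exists because Kai–T7, Yuki–T5, Toni–T2, Blake–T9, Jordan–T1, Lee–T3, Iris–T8 is a matching of size 7, and a cover must include an endpoint of each of these disjoint edges (König's theorem).

7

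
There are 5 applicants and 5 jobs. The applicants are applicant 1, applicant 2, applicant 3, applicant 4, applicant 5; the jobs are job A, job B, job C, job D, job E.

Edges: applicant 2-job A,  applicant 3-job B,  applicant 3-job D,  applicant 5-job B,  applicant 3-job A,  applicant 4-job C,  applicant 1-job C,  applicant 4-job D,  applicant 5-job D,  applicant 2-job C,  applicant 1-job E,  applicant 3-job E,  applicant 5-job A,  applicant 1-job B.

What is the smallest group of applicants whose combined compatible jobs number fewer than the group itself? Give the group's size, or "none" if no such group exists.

A matching saturating every applicant exists, for instance applicant 1→job B, applicant 2→job C, applicant 3→job E, applicant 4→job D, applicant 5→job A.
By Hall's marriage theorem, this means |N(S)| ≥ |S| for every subset S, so no violating subset exists.

none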